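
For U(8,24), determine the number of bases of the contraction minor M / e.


Contracting e from U(8,24) gives U(7,23).
Bases of U(7,23) = C(23,7) = 245157.

245157


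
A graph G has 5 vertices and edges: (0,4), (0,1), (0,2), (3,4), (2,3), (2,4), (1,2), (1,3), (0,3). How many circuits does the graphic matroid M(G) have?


A circuit in a graphic matroid = edge set of a simple cycle.
G has 5 vertices and 9 edges.
Enumerating all minimal edge subsets forming cycles...
Total circuits found: 22.

22


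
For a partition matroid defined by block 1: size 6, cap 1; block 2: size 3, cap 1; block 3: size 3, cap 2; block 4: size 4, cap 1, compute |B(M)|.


A basis picks exactly ci elements from block i.
Number of bases = product of C(|Si|, ci).
= C(6,1) * C(3,1) * C(3,2) * C(4,1)
= 6 * 3 * 3 * 4
= 216.

216


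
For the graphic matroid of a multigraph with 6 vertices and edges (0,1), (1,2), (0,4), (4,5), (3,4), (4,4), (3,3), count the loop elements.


In a graphic matroid, a loop is a self-loop edge (u,u) with rank 0.
Examining all 7 edges for self-loops...
Self-loops found: (4,4), (3,3)
Number of loops = 2.

2


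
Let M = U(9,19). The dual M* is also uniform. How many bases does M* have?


The dual of U(r,n) is U(n-r, n) = U(10,19).
Bases of U(10,19) are all (10)-element subsets.
|B(M*)| = C(19,10) = 92378.

92378


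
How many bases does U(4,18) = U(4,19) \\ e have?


Deleting e from U(4,19) gives U(4,18) since n > r.
Bases of U(4,18) = (18 choose 4) = 3060.

3060


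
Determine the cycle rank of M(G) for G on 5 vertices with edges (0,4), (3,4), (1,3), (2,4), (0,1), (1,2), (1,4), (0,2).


Cycle rank (nullity) = |E| - r(M) = |E| - (|V| - c).
|E| = 8, |V| = 5, c = 1.
Nullity = 8 - (5 - 1) = 8 - 4 = 4.

4


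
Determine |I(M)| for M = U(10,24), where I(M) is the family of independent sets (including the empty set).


Independent sets of U(10,24) are all subsets of size <= 10.
Count = (24 choose 0) + (24 choose 1) + (24 choose 2) + (24 choose 3) + (24 choose 4) + (24 choose 5) + (24 choose 6) + (24 choose 7) + (24 choose 8) + (24 choose 9) + (24 choose 10)
     = 1 + 24 + 276 + 2024 + 10626 + 42504 + 134596 + 346104 + 735471 + 1307504 + 1961256
     = 4540386.

4540386


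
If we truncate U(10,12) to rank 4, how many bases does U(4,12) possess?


Truncating U(10,12) to rank 4 gives U(4,12).
Bases of U(4,12) are all 4-element subsets of 12 elements.
Number of bases = C(12,4) = (12 * 11 * 10 * 9) / (1 * 2 * 3 * 4) = 495.

495


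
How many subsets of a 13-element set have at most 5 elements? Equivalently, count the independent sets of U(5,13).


Independent sets of U(5,13) are all subsets of size <= 5.
Count = (13 choose 0) + (13 choose 1) + (13 choose 2) + (13 choose 3) + (13 choose 4) + (13 choose 5)
     = 1 + 13 + 78 + 286 + 715 + 1287
     = 2380.

2380


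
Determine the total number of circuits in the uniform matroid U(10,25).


In U(10,25), circuits are the (11)-element subsets.
Any set of 11 elements is dependent, and removing any one element gives
an independent set of size 10, so it is a minimal dependent set.
Number of circuits = (25 choose 11) = 4457400.

4457400


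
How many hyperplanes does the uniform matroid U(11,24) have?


Hyperplanes of U(11,24) are flats of rank 10.
In a uniform matroid, these are exactly the (10)-element subsets.
Count = (24 choose 10) = 1961256.

1961256


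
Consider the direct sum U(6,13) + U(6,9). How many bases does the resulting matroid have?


Bases of a direct sum M1 + M2: |B| = |B(M1)| * |B(M2)|.
|B(U(6,13))| = C(13,6) = 1716.
|B(U(6,9))| = C(9,6) = 84.
Total bases = 1716 * 84 = 144144.

144144


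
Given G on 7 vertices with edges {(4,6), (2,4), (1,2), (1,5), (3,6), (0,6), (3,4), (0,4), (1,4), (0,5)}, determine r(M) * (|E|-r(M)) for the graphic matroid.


r(M) = |V| - c = 7 - 1 = 6.
nullity = |E| - r(M) = 10 - 6 = 4.
Product = 6 * 4 = 24.

24


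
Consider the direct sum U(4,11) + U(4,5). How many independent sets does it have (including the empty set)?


For a direct sum, |I(M1+M2)| = |I(M1)| * |I(M2)|.
|I(U(4,11))| = sum C(11,k) for k=0..4 = 562.
|I(U(4,5))| = sum C(5,k) for k=0..4 = 31.
Total = 562 * 31 = 17422.

17422


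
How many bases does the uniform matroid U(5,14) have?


Bases of U(5,14) are all 5-element subsets of the 14-element ground set.
Number of bases = C(14,5).
(14 choose 5) = 2002.

2002


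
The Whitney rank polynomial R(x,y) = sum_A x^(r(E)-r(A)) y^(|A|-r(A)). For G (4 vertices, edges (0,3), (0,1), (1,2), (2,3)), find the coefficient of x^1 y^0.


R(x,y) = sum over A in 2^E of x^(r(E)-r(A)) * y^(|A|-r(A)).
G has 4 vertices, 4 edges. r(E) = 3.
Enumerate all 2^4 = 16 subsets.
Count subsets with r(E)-r(A)=1 and |A|-r(A)=0: 6.

6


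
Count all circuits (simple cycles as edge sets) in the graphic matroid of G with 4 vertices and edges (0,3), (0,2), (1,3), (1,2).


A circuit in a graphic matroid = edge set of a simple cycle.
G has 4 vertices and 4 edges.
Enumerating all minimal edge subsets forming cycles...
Total circuits found: 1.

1


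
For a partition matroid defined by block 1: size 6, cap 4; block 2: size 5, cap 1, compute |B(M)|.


A basis picks exactly ci elements from block i.
Number of bases = product of C(|Si|, ci).
= C(6,4) * C(5,1)
= 15 * 5
= 75.

75


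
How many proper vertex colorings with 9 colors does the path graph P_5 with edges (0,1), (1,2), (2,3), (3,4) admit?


P(P_5, k) = k * (k-1)^(4).
P(9) = 9 * 8^4 = 9 * 4096 = 36864.

36864


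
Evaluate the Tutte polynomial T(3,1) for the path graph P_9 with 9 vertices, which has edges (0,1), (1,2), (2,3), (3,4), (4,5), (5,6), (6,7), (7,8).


A path on 9 vertices is a tree with 8 edges.
T(x,y) = x^(8) for any tree.
T(3,1) = 3^8 = 6561.

6561


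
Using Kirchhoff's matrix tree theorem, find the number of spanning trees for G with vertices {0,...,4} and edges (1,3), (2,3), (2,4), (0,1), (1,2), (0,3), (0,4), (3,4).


By Kirchhoff's matrix tree theorem, the number of spanning trees equals
the determinant of any cofactor of the Laplacian matrix L.
G has 5 vertices and 8 edges.
Computing the (4 x 4) cofactor determinant gives 45.

45


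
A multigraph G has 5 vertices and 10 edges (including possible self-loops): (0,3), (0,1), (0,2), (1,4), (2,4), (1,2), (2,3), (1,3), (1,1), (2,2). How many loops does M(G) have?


In a graphic matroid, a loop is a self-loop edge (u,u) with rank 0.
Examining all 10 edges for self-loops...
Self-loops found: (1,1), (2,2)
Number of loops = 2.

2


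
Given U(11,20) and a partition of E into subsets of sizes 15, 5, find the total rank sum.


r(Ai) = min(|Ai|, 11) for each part.
Sum = min(15,11) + min(5,11)
    = 11 + 5
    = 16.

16


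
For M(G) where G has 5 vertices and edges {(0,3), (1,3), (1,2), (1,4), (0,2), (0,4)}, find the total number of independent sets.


An independent set in a graphic matroid is an acyclic edge subset.
G has 5 vertices and 6 edges.
Enumerate all 2^6 = 64 subsets, checking for acyclicity.
Total independent sets = 54.

54


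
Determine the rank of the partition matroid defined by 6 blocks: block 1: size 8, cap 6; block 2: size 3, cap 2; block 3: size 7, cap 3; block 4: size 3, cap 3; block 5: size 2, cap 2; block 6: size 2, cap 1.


Rank of a partition matroid = sum of min(|Si|, ci) for each block.
= min(8,6) + min(3,2) + min(7,3) + min(3,3) + min(2,2) + min(2,1)
= 6 + 2 + 3 + 3 + 2 + 1
= 17.

17


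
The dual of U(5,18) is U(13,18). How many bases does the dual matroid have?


The dual of U(r,n) is U(n-r, n) = U(13,18).
Bases of U(13,18) are all (13)-element subsets.
|B(M*)| = C(18,13) = 8568.

8568


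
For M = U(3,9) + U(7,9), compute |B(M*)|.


(M1+M2)* = M1* + M2*.
M1* = U(6,9), bases: C(9,6) = 84.
M2* = U(2,9), bases: C(9,2) = 36.
|B(M*)| = 84 * 36 = 3024.

3024


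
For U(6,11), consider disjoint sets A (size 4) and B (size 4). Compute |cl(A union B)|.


|A union B| = 4 + 4 = 8 (disjoint).
In U(6,11), cl(S) = S if |S| < 6, else cl(S) = E.
Since 8 >= 6, cl(A union B) = E.
|cl(A union B)| = 11.

11


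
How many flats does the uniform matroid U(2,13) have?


Flats of U(2,13): every subset of size < 2 is a flat, plus E itself.
Count = C(13,0) + C(13,1) + 1
     = 1 + 13 + 1
     = 15.

15


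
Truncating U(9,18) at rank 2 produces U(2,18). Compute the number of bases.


Truncating U(9,18) to rank 2 gives U(2,18).
Bases of U(2,18) are all 2-element subsets of 18 elements.
Number of bases = C(18,2) = (18 * 17) / (1 * 2) = 153.

153


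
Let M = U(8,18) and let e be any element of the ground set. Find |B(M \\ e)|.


Deleting e from U(8,18) gives U(8,17) since n > r.
Bases of U(8,17) = C(17,8) = 24310.

24310


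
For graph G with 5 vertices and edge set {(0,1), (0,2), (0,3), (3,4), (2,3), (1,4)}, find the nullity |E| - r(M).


Cycle rank (nullity) = |E| - r(M) = |E| - (|V| - c).
|E| = 6, |V| = 5, c = 1.
Nullity = 6 - (5 - 1) = 6 - 4 = 2.

2


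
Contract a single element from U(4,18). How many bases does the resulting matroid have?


Contracting e from U(4,18) gives U(3,17).
Bases of U(3,17) = C(17,3) = 17! / (3! * 14!) = 680.

680


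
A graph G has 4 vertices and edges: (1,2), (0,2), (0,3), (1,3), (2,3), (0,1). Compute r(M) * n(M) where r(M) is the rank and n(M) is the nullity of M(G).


r(M) = |V| - c = 4 - 1 = 3.
nullity = |E| - r(M) = 6 - 3 = 3.
Product = 3 * 3 = 9.

9


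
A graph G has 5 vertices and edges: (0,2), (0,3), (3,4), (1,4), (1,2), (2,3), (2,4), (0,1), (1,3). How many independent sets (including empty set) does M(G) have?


An independent set in a graphic matroid is an acyclic edge subset.
G has 5 vertices and 9 edges.
Enumerate all 2^9 = 512 subsets, checking for acyclicity.
Total independent sets = 198.

198


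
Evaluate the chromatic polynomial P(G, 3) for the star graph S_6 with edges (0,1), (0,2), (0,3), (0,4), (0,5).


P(tree, k) = k * (k-1)^(5) for any tree on 6 vertices.
P(3) = 3 * 2^5 = 3 * 32 = 96.

96


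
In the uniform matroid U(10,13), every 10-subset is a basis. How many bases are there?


Bases of U(10,13) are all 10-element subsets of the 13-element ground set.
Number of bases = C(13,10).
(13 choose 10) = 286.

286


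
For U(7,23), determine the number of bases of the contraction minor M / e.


Contracting e from U(7,23) gives U(6,22).
Bases of U(6,22) = C(22,6) = 74613.

74613


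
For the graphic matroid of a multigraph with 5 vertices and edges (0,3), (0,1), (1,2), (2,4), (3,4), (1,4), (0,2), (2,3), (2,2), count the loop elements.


In a graphic matroid, a loop is a self-loop edge (u,u) with rank 0.
Examining all 9 edges for self-loops...
Self-loops found: (2,2)
Number of loops = 1.

1


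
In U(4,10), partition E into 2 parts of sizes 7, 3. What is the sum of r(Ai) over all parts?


r(Ai) = min(|Ai|, 4) for each part.
Sum = min(7,4) + min(3,4)
    = 4 + 3
    = 7.

7


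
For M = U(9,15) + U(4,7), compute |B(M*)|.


(M1+M2)* = M1* + M2*.
M1* = U(6,15), bases: C(15,6) = 5005.
M2* = U(3,7), bases: C(7,3) = 35.
|B(M*)| = 5005 * 35 = 175175.

175175


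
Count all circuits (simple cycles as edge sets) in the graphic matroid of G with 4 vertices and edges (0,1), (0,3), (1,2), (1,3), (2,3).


A circuit in a graphic matroid = edge set of a simple cycle.
G has 4 vertices and 5 edges.
Enumerating all minimal edge subsets forming cycles...
Total circuits found: 3.

3


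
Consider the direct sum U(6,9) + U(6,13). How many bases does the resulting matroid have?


Bases of a direct sum M1 + M2: |B| = |B(M1)| * |B(M2)|.
|B(U(6,9))| = C(9,6) = 84.
|B(U(6,13))| = C(13,6) = 1716.
Total bases = 84 * 1716 = 144144.

144144


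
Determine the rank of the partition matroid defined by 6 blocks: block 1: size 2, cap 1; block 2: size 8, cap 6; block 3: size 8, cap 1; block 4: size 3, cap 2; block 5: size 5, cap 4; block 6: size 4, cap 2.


Rank of a partition matroid = sum of min(|Si|, ci) for each block.
= min(2,1) + min(8,6) + min(8,1) + min(3,2) + min(5,4) + min(4,2)
= 1 + 6 + 1 + 2 + 4 + 2
= 16.

16


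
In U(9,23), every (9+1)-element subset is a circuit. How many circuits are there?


In U(9,23), circuits are the (10)-element subsets.
Any set of 10 elements is dependent, and removing any one element gives
an independent set of size 9, so it is a minimal dependent set.
Number of circuits = C(23,10) = 1144066.

1144066


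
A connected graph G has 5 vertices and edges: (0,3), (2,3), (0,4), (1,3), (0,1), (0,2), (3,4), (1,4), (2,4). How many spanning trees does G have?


By Kirchhoff's matrix tree theorem, the number of spanning trees equals
the determinant of any cofactor of the Laplacian matrix L.
G has 5 vertices and 9 edges.
Computing the (4 x 4) cofactor determinant gives 75.

75


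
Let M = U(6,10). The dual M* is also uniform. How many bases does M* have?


The dual of U(r,n) is U(n-r, n) = U(4,10).
Bases of U(4,10) are all (4)-element subsets.
|B(M*)| = C(10,4) = 10! / (4! * 6!) = 210.

210


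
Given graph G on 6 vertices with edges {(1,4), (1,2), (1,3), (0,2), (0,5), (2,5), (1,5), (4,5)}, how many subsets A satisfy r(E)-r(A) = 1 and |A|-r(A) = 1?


R(x,y) = sum over A in 2^E of x^(r(E)-r(A)) * y^(|A|-r(A)).
G has 6 vertices, 8 edges. r(E) = 5.
Enumerate all 2^8 = 256 subsets.
Count subsets with r(E)-r(A)=1 and |A|-r(A)=1: 33.

33


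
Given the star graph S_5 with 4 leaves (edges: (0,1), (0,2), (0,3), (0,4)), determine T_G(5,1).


A star on 5 vertices is a tree with 4 edges.
T(x,y) = x^(4) for any tree.
T(5,1) = 5^4 = 625.

625


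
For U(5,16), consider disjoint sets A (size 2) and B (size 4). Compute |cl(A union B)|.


|A union B| = 2 + 4 = 6 (disjoint).
In U(5,16), cl(S) = S if |S| < 5, else cl(S) = E.
Since 6 >= 5, cl(A union B) = E.
|cl(A union B)| = 16.

16


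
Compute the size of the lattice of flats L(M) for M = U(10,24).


Flats of U(10,24): every subset of size < 10 is a flat, plus E itself.
Count = C(24,0) + C(24,1) + C(24,2) + C(24,3) + C(24,4) + C(24,5) + C(24,6) + C(24,7) + C(24,8) + C(24,9) + 1
     = 1 + 24 + 276 + 2024 + 10626 + 42504 + 134596 + 346104 + 735471 + 1307504 + 1
     = 2579131.

2579131


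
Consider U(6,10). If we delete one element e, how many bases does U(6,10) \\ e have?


Deleting e from U(6,10) gives U(6,9) since n > r.
Bases of U(6,9) = C(9,6) = 9! / (6! * 3!) = 84.

84


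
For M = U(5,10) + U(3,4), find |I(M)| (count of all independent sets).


For a direct sum, |I(M1+M2)| = |I(M1)| * |I(M2)|.
|I(U(5,10))| = sum C(10,k) for k=0..5 = 638.
|I(U(3,4))| = sum C(4,k) for k=0..3 = 15.
Total = 638 * 15 = 9570.

9570


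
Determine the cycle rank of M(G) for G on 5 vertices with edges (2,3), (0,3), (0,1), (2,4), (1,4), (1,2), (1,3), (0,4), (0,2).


Cycle rank (nullity) = |E| - r(M) = |E| - (|V| - c).
|E| = 9, |V| = 5, c = 1.
Nullity = 9 - (5 - 1) = 9 - 4 = 5.

5


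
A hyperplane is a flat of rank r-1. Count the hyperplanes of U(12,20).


Hyperplanes of U(12,20) are flats of rank 11.
In a uniform matroid, these are exactly the (11)-element subsets.
Count = C(20,11) = 20! / (11! * 9!) = 167960.

167960


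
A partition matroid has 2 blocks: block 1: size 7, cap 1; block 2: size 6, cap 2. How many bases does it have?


A basis picks exactly ci elements from block i.
Number of bases = product of C(|Si|, ci).
= C(7,1) * C(6,2)
= 7 * 15
= 105.

105


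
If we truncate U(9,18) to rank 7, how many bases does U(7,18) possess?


Truncating U(9,18) to rank 7 gives U(7,18).
Bases of U(7,18) are all 7-element subsets of 18 elements.
Number of bases = C(18,7) = 18! / (7! * 11!) = 31824.

31824


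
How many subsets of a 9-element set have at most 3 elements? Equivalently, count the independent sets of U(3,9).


Independent sets of U(3,9) are all subsets of size <= 3.
Count = (9 choose 0) + (9 choose 1) + (9 choose 2) + (9 choose 3)
     = 1 + 9 + 36 + 84
     = 130.

130


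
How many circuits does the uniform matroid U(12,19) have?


In U(12,19), circuits are the (13)-element subsets.
Any set of 13 elements is dependent, and removing any one element gives
an independent set of size 12, so it is a minimal dependent set.
Number of circuits = C(19,13) = 27132.

27132


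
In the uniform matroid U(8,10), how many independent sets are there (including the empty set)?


Independent sets of U(8,10) are all subsets of size <= 8.
Count = C(10,0) + C(10,1) + C(10,2) + C(10,3) + C(10,4) + C(10,5) + C(10,6) + C(10,7) + C(10,8)
     = 1 + 10 + 45 + 120 + 210 + 252 + 210 + 120 + 45
     = 1013.

1013


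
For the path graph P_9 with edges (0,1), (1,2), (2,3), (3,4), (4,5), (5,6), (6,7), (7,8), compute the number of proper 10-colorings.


P(P_9, k) = k * (k-1)^(8).
P(10) = 10 * 9^8 = 10 * 43046721 = 430467210.

430467210


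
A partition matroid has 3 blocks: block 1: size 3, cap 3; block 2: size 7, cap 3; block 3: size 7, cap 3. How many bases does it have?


A basis picks exactly ci elements from block i.
Number of bases = product of C(|Si|, ci).
= C(3,3) * C(7,3) * C(7,3)
= 1 * 35 * 35
= 1225.

1225


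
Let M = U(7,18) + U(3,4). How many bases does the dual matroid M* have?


(M1+M2)* = M1* + M2*.
M1* = U(11,18), bases: C(18,11) = 31824.
M2* = U(1,4), bases: C(4,1) = 4.
|B(M*)| = 31824 * 4 = 127296.

127296


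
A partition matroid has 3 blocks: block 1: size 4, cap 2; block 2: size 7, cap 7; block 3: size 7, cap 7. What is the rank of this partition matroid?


Rank of a partition matroid = sum of min(|Si|, ci) for each block.
= min(4,2) + min(7,7) + min(7,7)
= 2 + 7 + 7
= 16.

16


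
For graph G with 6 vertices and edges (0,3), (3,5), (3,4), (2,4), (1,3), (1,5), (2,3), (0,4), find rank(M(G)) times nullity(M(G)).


r(M) = |V| - c = 6 - 1 = 5.
nullity = |E| - r(M) = 8 - 5 = 3.
Product = 5 * 3 = 15.

15


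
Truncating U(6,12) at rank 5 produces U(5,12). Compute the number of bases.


Truncating U(6,12) to rank 5 gives U(5,12).
Bases of U(5,12) are all 5-element subsets of 12 elements.
Number of bases = (12 choose 5) = 792.

792


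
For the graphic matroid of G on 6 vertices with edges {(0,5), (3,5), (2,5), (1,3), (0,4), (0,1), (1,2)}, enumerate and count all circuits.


A circuit in a graphic matroid = edge set of a simple cycle.
G has 6 vertices and 7 edges.
Enumerating all minimal edge subsets forming cycles...
Total circuits found: 3.

3


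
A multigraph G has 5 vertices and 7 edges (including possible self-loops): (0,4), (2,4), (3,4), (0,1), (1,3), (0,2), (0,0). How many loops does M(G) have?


In a graphic matroid, a loop is a self-loop edge (u,u) with rank 0.
Examining all 7 edges for self-loops...
Self-loops found: (0,0)
Number of loops = 1.

1


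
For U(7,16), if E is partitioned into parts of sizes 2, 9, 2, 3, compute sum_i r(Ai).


r(Ai) = min(|Ai|, 7) for each part.
Sum = min(2,7) + min(9,7) + min(2,7) + min(3,7)
    = 2 + 7 + 2 + 3
    = 14.

14


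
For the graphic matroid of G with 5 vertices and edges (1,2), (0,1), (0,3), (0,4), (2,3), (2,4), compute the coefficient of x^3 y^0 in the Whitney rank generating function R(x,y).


R(x,y) = sum over A in 2^E of x^(r(E)-r(A)) * y^(|A|-r(A)).
G has 5 vertices, 6 edges. r(E) = 4.
Enumerate all 2^6 = 64 subsets.
Count subsets with r(E)-r(A)=3 and |A|-r(A)=0: 6.

6


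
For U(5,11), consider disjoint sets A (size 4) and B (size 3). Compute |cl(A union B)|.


|A union B| = 4 + 3 = 7 (disjoint).
In U(5,11), cl(S) = S if |S| < 5, else cl(S) = E.
Since 7 >= 5, cl(A union B) = E.
|cl(A union B)| = 11.

11


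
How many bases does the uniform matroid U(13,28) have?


Bases of U(13,28) are all 13-element subsets of the 28-element ground set.
Number of bases = C(28,13).
C(28,13) = 37442160.

37442160


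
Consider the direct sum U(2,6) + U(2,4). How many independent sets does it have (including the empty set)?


For a direct sum, |I(M1+M2)| = |I(M1)| * |I(M2)|.
|I(U(2,6))| = sum C(6,k) for k=0..2 = 22.
|I(U(2,4))| = sum C(4,k) for k=0..2 = 11.
Total = 22 * 11 = 242.

242


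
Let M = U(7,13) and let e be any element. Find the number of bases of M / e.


Contracting e from U(7,13) gives U(6,12).
Bases of U(6,12) = C(12,6) = 12! / (6! * 6!) = 924.

924


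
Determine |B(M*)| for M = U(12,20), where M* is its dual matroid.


The dual of U(r,n) is U(n-r, n) = U(8,20).
Bases of U(8,20) are all (8)-element subsets.
|B(M*)| = C(20,8) = 20! / (8! * 12!) = 125970.

125970


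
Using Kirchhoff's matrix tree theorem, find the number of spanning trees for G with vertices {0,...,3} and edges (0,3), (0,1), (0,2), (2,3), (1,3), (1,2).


By Kirchhoff's matrix tree theorem, the number of spanning trees equals
the determinant of any cofactor of the Laplacian matrix L.
G has 4 vertices and 6 edges.
Computing the (3 x 3) cofactor determinant gives 16.

16


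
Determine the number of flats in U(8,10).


Flats of U(8,10): every subset of size < 8 is a flat, plus E itself.
Count = C(10,0) + C(10,1) + C(10,2) + C(10,3) + C(10,4) + C(10,5) + C(10,6) + C(10,7) + 1
     = 1 + 10 + 45 + 120 + 210 + 252 + 210 + 120 + 1
     = 969.

969


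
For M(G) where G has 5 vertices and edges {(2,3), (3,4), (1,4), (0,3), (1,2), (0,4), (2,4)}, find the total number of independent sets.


An independent set in a graphic matroid is an acyclic edge subset.
G has 5 vertices and 7 edges.
Enumerate all 2^7 = 128 subsets, checking for acyclicity.
Total independent sets = 82.

82


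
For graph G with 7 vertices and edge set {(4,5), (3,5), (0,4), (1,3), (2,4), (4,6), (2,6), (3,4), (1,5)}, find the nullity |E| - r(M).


Cycle rank (nullity) = |E| - r(M) = |E| - (|V| - c).
|E| = 9, |V| = 7, c = 1.
Nullity = 9 - (7 - 1) = 9 - 6 = 3.

3


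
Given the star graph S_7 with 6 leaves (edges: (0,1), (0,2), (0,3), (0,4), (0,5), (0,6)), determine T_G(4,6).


A star on 7 vertices is a tree with 6 edges.
T(x,y) = x^(6) for any tree.
T(4,6) = 4^6 = 4096.

4096


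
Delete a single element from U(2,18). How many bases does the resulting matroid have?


Deleting e from U(2,18) gives U(2,17) since n > r.
Bases of U(2,17) = C(17,2) = 17! / (2! * 15!) = 136.

136


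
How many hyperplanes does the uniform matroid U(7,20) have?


Hyperplanes of U(7,20) are flats of rank 6.
In a uniform matroid, these are exactly the (6)-element subsets.
Count = (20 choose 6) = 38760.

38760


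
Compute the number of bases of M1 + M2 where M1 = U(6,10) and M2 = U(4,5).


Bases of a direct sum M1 + M2: |B| = |B(M1)| * |B(M2)|.
|B(U(6,10))| = C(10,6) = 210.
|B(U(4,5))| = C(5,4) = 5.
Total bases = 210 * 5 = 1050.

1050


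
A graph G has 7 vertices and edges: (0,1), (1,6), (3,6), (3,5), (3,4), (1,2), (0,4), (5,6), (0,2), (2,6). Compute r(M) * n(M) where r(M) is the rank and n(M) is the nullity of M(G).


r(M) = |V| - c = 7 - 1 = 6.
nullity = |E| - r(M) = 10 - 6 = 4.
Product = 6 * 4 = 24.

24


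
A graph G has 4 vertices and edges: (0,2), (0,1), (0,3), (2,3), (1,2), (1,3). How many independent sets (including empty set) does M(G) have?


An independent set in a graphic matroid is an acyclic edge subset.
G has 4 vertices and 6 edges.
Enumerate all 2^6 = 64 subsets, checking for acyclicity.
Total independent sets = 38.

38


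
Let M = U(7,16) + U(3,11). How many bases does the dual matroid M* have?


(M1+M2)* = M1* + M2*.
M1* = U(9,16), bases: C(16,9) = 11440.
M2* = U(8,11), bases: C(11,8) = 165.
|B(M*)| = 11440 * 165 = 1887600.

1887600


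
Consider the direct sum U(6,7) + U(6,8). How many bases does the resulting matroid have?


Bases of a direct sum M1 + M2: |B| = |B(M1)| * |B(M2)|.
|B(U(6,7))| = C(7,6) = 7.
|B(U(6,8))| = C(8,6) = 28.
Total bases = 7 * 28 = 196.

196


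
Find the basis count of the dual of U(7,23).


The dual of U(r,n) is U(n-r, n) = U(16,23).
Bases of U(16,23) are all (16)-element subsets.
|B(M*)| = C(23,16) = 23! / (16! * 7!) = 245157.

245157


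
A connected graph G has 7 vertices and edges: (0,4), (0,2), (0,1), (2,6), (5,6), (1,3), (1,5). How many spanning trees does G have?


By Kirchhoff's matrix tree theorem, the number of spanning trees equals
the determinant of any cofactor of the Laplacian matrix L.
G has 7 vertices and 7 edges.
Computing the (6 x 6) cofactor determinant gives 5.

5


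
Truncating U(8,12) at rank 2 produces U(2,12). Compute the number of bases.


Truncating U(8,12) to rank 2 gives U(2,12).
Bases of U(2,12) are all 2-element subsets of 12 elements.
Number of bases = C(12,2) = (12 * 11) / (1 * 2) = 66.

66


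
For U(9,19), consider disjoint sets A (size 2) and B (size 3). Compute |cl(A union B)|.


|A union B| = 2 + 3 = 5 (disjoint).
In U(9,19), cl(S) = S if |S| < 9, else cl(S) = E.
Since 5 < 9, cl(A union B) = A union B.
|cl(A union B)| = 5.

5


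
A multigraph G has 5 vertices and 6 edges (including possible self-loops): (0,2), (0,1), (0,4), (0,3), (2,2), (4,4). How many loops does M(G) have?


In a graphic matroid, a loop is a self-loop edge (u,u) with rank 0.
Examining all 6 edges for self-loops...
Self-loops found: (2,2), (4,4)
Number of loops = 2.

2


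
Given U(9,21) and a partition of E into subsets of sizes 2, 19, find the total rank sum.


r(Ai) = min(|Ai|, 9) for each part.
Sum = min(2,9) + min(19,9)
    = 2 + 9
    = 11.

11


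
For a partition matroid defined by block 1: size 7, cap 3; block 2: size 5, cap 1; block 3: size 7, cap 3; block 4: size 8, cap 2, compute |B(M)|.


A basis picks exactly ci elements from block i.
Number of bases = product of C(|Si|, ci).
= C(7,3) * C(5,1) * C(7,3) * C(8,2)
= 35 * 5 * 35 * 28
= 171500.

171500


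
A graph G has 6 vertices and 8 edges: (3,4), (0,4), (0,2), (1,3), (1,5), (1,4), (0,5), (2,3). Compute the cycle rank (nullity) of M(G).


Cycle rank (nullity) = |E| - r(M) = |E| - (|V| - c).
|E| = 8, |V| = 6, c = 1.
Nullity = 8 - (6 - 1) = 8 - 5 = 3.

3


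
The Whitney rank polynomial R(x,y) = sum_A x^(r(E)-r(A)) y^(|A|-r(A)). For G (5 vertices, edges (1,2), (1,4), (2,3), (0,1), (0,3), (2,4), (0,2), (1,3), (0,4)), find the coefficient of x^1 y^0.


R(x,y) = sum over A in 2^E of x^(r(E)-r(A)) * y^(|A|-r(A)).
G has 5 vertices, 9 edges. r(E) = 4.
Enumerate all 2^9 = 512 subsets.
Count subsets with r(E)-r(A)=1 and |A|-r(A)=0: 77.

77


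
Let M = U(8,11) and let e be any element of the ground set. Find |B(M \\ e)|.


Deleting e from U(8,11) gives U(8,10) since n > r.
Bases of U(8,10) = C(10,8) = 10! / (8! * 2!) = 45.

45


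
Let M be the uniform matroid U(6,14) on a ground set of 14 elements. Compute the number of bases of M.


Bases of U(6,14) are all 6-element subsets of the 14-element ground set.
Number of bases = C(14,6).
(14 choose 6) = 3003.

3003


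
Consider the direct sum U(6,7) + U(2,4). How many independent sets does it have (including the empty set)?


For a direct sum, |I(M1+M2)| = |I(M1)| * |I(M2)|.
|I(U(6,7))| = sum C(7,k) for k=0..6 = 127.
|I(U(2,4))| = sum C(4,k) for k=0..2 = 11.
Total = 127 * 11 = 1397.

1397


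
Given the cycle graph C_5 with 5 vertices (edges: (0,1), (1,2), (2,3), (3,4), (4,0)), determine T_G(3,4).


T(C_5; x,y) = x + x^2 + ... + x^(4) + y.
T(3,4) = 3^1 + 3^2 + 3^3 + 3^4 + 4
= 3 + 9 + 27 + 81 + 4
= 124.

124


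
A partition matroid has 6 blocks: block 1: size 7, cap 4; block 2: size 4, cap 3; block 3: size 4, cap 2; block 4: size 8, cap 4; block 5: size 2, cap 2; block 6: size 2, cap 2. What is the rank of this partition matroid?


Rank of a partition matroid = sum of min(|Si|, ci) for each block.
= min(7,4) + min(4,3) + min(4,2) + min(8,4) + min(2,2) + min(2,2)
= 4 + 3 + 2 + 4 + 2 + 2
= 17.

17


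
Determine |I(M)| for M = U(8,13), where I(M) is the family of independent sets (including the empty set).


Independent sets of U(8,13) are all subsets of size <= 8.
Count = C(13,0) + C(13,1) + C(13,2) + C(13,3) + C(13,4) + C(13,5) + C(13,6) + C(13,7) + C(13,8)
     = 1 + 13 + 78 + 286 + 715 + 1287 + 1716 + 1716 + 1287
     = 7099.

7099


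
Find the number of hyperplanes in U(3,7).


Hyperplanes of U(3,7) are flats of rank 2.
In a uniform matroid, these are exactly the (2)-element subsets.
Count = (7 choose 2) = 21.

21


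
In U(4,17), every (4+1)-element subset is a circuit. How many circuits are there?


In U(4,17), circuits are the (5)-element subsets.
Any set of 5 elements is dependent, and removing any one element gives
an independent set of size 4, so it is a minimal dependent set.
Number of circuits = C(17,5) = 6188.

6188


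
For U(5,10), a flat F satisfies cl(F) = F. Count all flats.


Flats of U(5,10): every subset of size < 5 is a flat, plus E itself.
Count = (10 choose 0) + (10 choose 1) + (10 choose 2) + (10 choose 3) + (10 choose 4) + 1
     = 1 + 10 + 45 + 120 + 210 + 1
     = 387.

387


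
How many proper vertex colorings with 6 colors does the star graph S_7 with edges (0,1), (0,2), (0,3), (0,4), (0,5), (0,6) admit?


P(tree, k) = k * (k-1)^(6) for any tree on 7 vertices.
P(6) = 6 * 5^6 = 6 * 15625 = 93750.

93750


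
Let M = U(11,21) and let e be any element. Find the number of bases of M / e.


Contracting e from U(11,21) gives U(10,20).
Bases of U(10,20) = C(20,10) = 184756.

184756


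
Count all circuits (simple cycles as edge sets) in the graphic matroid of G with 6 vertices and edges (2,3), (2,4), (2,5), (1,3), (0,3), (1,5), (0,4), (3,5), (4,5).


A circuit in a graphic matroid = edge set of a simple cycle.
G has 6 vertices and 9 edges.
Enumerating all minimal edge subsets forming cycles...
Total circuits found: 12.

12


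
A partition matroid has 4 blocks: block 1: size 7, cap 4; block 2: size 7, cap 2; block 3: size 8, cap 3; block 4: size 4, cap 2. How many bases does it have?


A basis picks exactly ci elements from block i.
Number of bases = product of C(|Si|, ci).
= C(7,4) * C(7,2) * C(8,3) * C(4,2)
= 35 * 21 * 56 * 6
= 246960.

246960


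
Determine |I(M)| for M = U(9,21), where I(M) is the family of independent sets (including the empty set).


Independent sets of U(9,21) are all subsets of size <= 9.
Count = C(21,0) + C(21,1) + C(21,2) + C(21,3) + C(21,4) + C(21,5) + C(21,6) + C(21,7) + C(21,8) + C(21,9)
     = 1 + 21 + 210 + 1330 + 5985 + 20349 + 54264 + 116280 + 203490 + 293930
     = 695860.

695860


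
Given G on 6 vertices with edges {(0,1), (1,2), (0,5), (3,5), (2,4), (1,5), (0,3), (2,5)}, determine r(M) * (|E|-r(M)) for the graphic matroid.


r(M) = |V| - c = 6 - 1 = 5.
nullity = |E| - r(M) = 8 - 5 = 3.
Product = 5 * 3 = 15.

15


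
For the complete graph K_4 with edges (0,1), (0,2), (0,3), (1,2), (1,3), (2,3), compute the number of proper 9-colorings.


P(K_4, k) = k(k-1)(k-2)...(k-3).
P(9) = (9) * (8) * (7) * (6) = 3024.

3024


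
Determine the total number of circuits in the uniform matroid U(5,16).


In U(5,16), circuits are the (6)-element subsets.
Any set of 6 elements is dependent, and removing any one element gives
an independent set of size 5, so it is a minimal dependent set.
Number of circuits = (16 choose 6) = 8008.

8008


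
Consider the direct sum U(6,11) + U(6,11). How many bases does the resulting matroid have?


Bases of a direct sum M1 + M2: |B| = |B(M1)| * |B(M2)|.
|B(U(6,11))| = C(11,6) = 462.
|B(U(6,11))| = C(11,6) = 462.
Total bases = 462 * 462 = 213444.

213444


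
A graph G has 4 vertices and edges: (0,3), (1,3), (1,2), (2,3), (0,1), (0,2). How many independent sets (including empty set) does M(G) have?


An independent set in a graphic matroid is an acyclic edge subset.
G has 4 vertices and 6 edges.
Enumerate all 2^6 = 64 subsets, checking for acyclicity.
Total independent sets = 38.

38


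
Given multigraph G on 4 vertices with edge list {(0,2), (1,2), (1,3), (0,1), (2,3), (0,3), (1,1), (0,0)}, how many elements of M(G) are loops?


In a graphic matroid, a loop is a self-loop edge (u,u) with rank 0.
Examining all 8 edges for self-loops...
Self-loops found: (1,1), (0,0)
Number of loops = 2.

2


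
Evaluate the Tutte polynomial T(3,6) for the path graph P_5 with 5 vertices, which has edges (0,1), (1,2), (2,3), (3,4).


A path on 5 vertices is a tree with 4 edges.
T(x,y) = x^(4) for any tree.
T(3,6) = 3^4 = 81.

81


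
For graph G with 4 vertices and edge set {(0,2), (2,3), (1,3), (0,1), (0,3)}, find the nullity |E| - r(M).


Cycle rank (nullity) = |E| - r(M) = |E| - (|V| - c).
|E| = 5, |V| = 4, c = 1.
Nullity = 5 - (4 - 1) = 5 - 3 = 2.

2


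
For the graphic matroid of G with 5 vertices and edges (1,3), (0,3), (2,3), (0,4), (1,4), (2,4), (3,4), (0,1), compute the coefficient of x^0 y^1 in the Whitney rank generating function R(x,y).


R(x,y) = sum over A in 2^E of x^(r(E)-r(A)) * y^(|A|-r(A)).
G has 5 vertices, 8 edges. r(E) = 4.
Enumerate all 2^8 = 256 subsets.
Count subsets with r(E)-r(A)=0 and |A|-r(A)=1: 48.

48


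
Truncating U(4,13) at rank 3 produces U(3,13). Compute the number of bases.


Truncating U(4,13) to rank 3 gives U(3,13).
Bases of U(3,13) are all 3-element subsets of 13 elements.
Number of bases = (13 choose 3) = 286.

286


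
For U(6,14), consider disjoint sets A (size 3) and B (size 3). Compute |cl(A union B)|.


|A union B| = 3 + 3 = 6 (disjoint).
In U(6,14), cl(S) = S if |S| < 6, else cl(S) = E.
Since 6 >= 6, cl(A union B) = E.
|cl(A union B)| = 14.

14


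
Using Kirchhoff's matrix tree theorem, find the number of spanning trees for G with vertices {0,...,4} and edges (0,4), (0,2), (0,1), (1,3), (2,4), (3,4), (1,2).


By Kirchhoff's matrix tree theorem, the number of spanning trees equals
the determinant of any cofactor of the Laplacian matrix L.
G has 5 vertices and 7 edges.
Computing the (4 x 4) cofactor determinant gives 24.

24


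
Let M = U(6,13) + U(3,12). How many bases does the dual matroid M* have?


(M1+M2)* = M1* + M2*.
M1* = U(7,13), bases: C(13,7) = 1716.
M2* = U(9,12), bases: C(12,9) = 220.
|B(M*)| = 1716 * 220 = 377520.

377520


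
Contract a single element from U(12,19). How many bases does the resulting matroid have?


Contracting e from U(12,19) gives U(11,18).
Bases of U(11,18) = (18 choose 11) = 31824.

31824


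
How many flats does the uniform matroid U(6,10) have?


Flats of U(6,10): every subset of size < 6 is a flat, plus E itself.
Count = C(10,0) + C(10,1) + C(10,2) + C(10,3) + C(10,4) + C(10,5) + 1
     = 1 + 10 + 45 + 120 + 210 + 252 + 1
     = 639.

639


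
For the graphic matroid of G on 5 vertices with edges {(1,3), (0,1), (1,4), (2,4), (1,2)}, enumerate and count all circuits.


A circuit in a graphic matroid = edge set of a simple cycle.
G has 5 vertices and 5 edges.
Enumerating all minimal edge subsets forming cycles...
Total circuits found: 1.

1


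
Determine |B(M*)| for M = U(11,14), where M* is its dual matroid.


The dual of U(r,n) is U(n-r, n) = U(3,14).
Bases of U(3,14) are all (3)-element subsets.
|B(M*)| = (14 choose 3) = 364.

364


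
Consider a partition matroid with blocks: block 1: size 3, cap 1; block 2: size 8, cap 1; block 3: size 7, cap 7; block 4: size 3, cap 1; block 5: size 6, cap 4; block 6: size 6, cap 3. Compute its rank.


Rank of a partition matroid = sum of min(|Si|, ci) for each block.
= min(3,1) + min(8,1) + min(7,7) + min(3,1) + min(6,4) + min(6,3)
= 1 + 1 + 7 + 1 + 4 + 3
= 17.

17


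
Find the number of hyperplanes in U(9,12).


Hyperplanes of U(9,12) are flats of rank 8.
In a uniform matroid, these are exactly the (8)-element subsets.
Count = (12 choose 8) = 495.

495


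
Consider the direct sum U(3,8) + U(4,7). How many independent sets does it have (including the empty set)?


For a direct sum, |I(M1+M2)| = |I(M1)| * |I(M2)|.
|I(U(3,8))| = sum C(8,k) for k=0..3 = 93.
|I(U(4,7))| = sum C(7,k) for k=0..4 = 99.
Total = 93 * 99 = 9207.

9207


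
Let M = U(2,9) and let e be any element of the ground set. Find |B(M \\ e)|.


Deleting e from U(2,9) gives U(2,8) since n > r.
Bases of U(2,8) = C(8,2) = 8! / (2! * 6!) = 28.

28


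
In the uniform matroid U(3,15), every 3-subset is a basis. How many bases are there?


Bases of U(3,15) are all 3-element subsets of the 15-element ground set.
Number of bases = C(15,3).
C(15,3) = (15 * 14 * 13) / (1 * 2 * 3) = 455.

455


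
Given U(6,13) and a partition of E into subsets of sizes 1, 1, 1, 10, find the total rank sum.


r(Ai) = min(|Ai|, 6) for each part.
Sum = min(1,6) + min(1,6) + min(1,6) + min(10,6)
    = 1 + 1 + 1 + 6
    = 9.

9


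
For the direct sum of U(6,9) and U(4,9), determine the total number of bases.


Bases of a direct sum M1 + M2: |B| = |B(M1)| * |B(M2)|.
|B(U(6,9))| = C(9,6) = 84.
|B(U(4,9))| = C(9,4) = 126.
Total bases = 84 * 126 = 10584.

10584


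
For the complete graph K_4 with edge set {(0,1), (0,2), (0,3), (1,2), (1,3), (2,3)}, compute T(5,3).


T(K_4; x,y) = x^3 + 3x^2 + 4xy + 2x + y^3 + 3y^2 + 2y.
Substituting x=5, y=3:
= 125 + 75 + 60 + 10 + 27 + 27 + 6
= 330.

330


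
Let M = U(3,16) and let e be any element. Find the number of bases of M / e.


Contracting e from U(3,16) gives U(2,15).
Bases of U(2,15) = (15 choose 2) = 105.

105


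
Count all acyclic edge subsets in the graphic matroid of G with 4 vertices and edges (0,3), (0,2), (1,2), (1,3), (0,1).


An independent set in a graphic matroid is an acyclic edge subset.
G has 4 vertices and 5 edges.
Enumerate all 2^5 = 32 subsets, checking for acyclicity.
Total independent sets = 24.

24


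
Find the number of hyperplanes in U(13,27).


Hyperplanes of U(13,27) are flats of rank 12.
In a uniform matroid, these are exactly the (12)-element subsets.
Count = (27 choose 12) = 17383860.

17383860


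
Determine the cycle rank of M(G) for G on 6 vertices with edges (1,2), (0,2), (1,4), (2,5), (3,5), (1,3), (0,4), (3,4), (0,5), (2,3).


Cycle rank (nullity) = |E| - r(M) = |E| - (|V| - c).
|E| = 10, |V| = 6, c = 1.
Nullity = 10 - (6 - 1) = 10 - 5 = 5.

5


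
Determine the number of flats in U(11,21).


Flats of U(11,21): every subset of size < 11 is a flat, plus E itself.
Count = (21 choose 0) + (21 choose 1) + (21 choose 2) + (21 choose 3) + (21 choose 4) + (21 choose 5) + (21 choose 6) + (21 choose 7) + (21 choose 8) + (21 choose 9) + (21 choose 10) + 1
     = 1 + 21 + 210 + 1330 + 5985 + 20349 + 54264 + 116280 + 203490 + 293930 + 352716 + 1
     = 1048577.

1048577


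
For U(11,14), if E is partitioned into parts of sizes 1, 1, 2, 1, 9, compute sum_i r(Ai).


r(Ai) = min(|Ai|, 11) for each part.
Sum = min(1,11) + min(1,11) + min(2,11) + min(1,11) + min(9,11)
    = 1 + 1 + 2 + 1 + 9
    = 14.

14


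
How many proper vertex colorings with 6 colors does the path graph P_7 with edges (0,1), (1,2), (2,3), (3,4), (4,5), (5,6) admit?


P(P_7, k) = k * (k-1)^(6).
P(6) = 6 * 5^6 = 6 * 15625 = 93750.

93750


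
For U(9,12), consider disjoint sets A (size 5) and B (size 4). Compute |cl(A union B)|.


|A union B| = 5 + 4 = 9 (disjoint).
In U(9,12), cl(S) = S if |S| < 9, else cl(S) = E.
Since 9 >= 9, cl(A union B) = E.
|cl(A union B)| = 12.

12


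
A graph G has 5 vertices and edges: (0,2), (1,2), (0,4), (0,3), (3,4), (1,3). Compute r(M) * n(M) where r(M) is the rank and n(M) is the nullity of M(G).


r(M) = |V| - c = 5 - 1 = 4.
nullity = |E| - r(M) = 6 - 4 = 2.
Product = 4 * 2 = 8.

8


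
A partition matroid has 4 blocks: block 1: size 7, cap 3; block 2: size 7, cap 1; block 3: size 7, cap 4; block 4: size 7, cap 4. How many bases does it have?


A basis picks exactly ci elements from block i.
Number of bases = product of C(|Si|, ci).
= C(7,3) * C(7,1) * C(7,4) * C(7,4)
= 35 * 7 * 35 * 35
= 300125.

300125


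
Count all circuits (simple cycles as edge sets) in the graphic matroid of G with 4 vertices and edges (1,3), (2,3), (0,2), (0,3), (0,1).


A circuit in a graphic matroid = edge set of a simple cycle.
G has 4 vertices and 5 edges.
Enumerating all minimal edge subsets forming cycles...
Total circuits found: 3.

3
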